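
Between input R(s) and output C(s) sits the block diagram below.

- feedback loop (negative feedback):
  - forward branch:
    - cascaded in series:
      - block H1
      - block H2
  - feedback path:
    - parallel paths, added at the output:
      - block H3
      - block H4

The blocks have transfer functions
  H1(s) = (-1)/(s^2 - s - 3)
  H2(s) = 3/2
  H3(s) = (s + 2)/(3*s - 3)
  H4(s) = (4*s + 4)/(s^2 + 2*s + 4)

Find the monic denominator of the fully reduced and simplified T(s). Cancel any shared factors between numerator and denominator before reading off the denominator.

First reduce the diagram to T(s).

[1] reduce the series chain H1, H2: (-3)/(2*s^2 - 2*s - 6)
[2] reduce the parallel group H3, H4: (s^3 + 16*s^2 + 8*s - 4)/(3*s^3 + 3*s^2 + 6*s - 12)
[3] feedback reduction of (H1*H2), (H3+H4): (-3*s^3 - 3*s^2 - 6*s + 12)/(2*s^5 - 5*s^3 - 34*s^2 - 12*s + 28)
That last expression is T(s), already simplified. Scaling its denominator by 1/2 (the reciprocal of the leading coefficient) yields the monic denominator.

Answer: s^5 - 5*s^3/2 - 17*s^2 - 6*s + 14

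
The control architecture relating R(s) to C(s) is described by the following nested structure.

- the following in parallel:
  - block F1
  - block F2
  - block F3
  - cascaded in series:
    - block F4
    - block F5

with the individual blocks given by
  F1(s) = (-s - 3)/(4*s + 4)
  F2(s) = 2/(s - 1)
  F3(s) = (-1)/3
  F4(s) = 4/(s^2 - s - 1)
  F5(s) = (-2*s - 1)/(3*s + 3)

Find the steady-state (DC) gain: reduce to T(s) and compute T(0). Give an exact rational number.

Reducing step by step:

(1) multiply F4, F5 (series), giving (-8*s - 4)/(3*s^3 - 6*s - 3)
(2) add F1, F2, F3, (F4*F5) (parallel), giving (-7*s^4 + 25*s^3 - 6*s^2 - 39*s - 21)/(12*s^4 - 12*s^3 - 24*s^2 + 12*s + 12)
Evaluating the step-2 result (the overall T(s)) at s = 0 gives T(0) = -21/12 = -7/4.

Answer: -7/4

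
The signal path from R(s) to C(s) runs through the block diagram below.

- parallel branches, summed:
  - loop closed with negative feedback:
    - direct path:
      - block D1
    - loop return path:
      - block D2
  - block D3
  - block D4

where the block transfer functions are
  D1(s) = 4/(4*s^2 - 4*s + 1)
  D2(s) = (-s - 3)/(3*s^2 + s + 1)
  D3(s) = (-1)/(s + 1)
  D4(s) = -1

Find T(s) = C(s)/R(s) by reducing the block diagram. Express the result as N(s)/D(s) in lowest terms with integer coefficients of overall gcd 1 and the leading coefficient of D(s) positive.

First reduce the diagram to T(s).

1. apply the feedback formula to D1, D2 gives (12*s^2 + 4*s + 4)/(12*s^4 - 8*s^3 + 3*s^2 - 7*s - 11)
2. combine [D1/(1+D1*D2)], D3, D4 in parallel: this yields T(s), and no further normalization is needed

Answer: (-12*s^5 - 16*s^4 + 25*s^3 + 17*s^2 + 33*s + 26)/(12*s^5 + 4*s^4 - 5*s^3 - 4*s^2 - 18*s - 11)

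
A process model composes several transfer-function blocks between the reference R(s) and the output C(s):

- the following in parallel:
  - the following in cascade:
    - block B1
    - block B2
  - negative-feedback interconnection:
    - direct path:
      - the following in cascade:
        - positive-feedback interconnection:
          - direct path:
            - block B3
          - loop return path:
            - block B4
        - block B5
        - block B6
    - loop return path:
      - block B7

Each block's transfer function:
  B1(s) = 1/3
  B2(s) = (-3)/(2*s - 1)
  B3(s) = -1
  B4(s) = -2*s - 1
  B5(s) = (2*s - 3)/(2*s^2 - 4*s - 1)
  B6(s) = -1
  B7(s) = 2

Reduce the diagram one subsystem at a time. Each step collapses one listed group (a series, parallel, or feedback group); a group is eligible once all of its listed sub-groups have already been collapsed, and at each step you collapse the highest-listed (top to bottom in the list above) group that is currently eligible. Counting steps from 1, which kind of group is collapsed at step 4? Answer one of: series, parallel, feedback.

Answer: feedback

Working:
Step 1 - reduce the series chain B1, B2
Step 2 - close the feedback loop around B3, B4
Step 3 - series reduction of [B3/(1-B3*B4)], B5, B6
Step 4 - reduce the feedback loop with forward ([B3/(1-B3*B4)]*B5*B6) and return B7
Step 5 - reduce the parallel group (B1*B2), [([B3/(1-B3*B4)]*B5*B6)/(1+([B3/(1-B3*B4)]*B5*B6)*B7)]
Step 4 collapses a feedback group.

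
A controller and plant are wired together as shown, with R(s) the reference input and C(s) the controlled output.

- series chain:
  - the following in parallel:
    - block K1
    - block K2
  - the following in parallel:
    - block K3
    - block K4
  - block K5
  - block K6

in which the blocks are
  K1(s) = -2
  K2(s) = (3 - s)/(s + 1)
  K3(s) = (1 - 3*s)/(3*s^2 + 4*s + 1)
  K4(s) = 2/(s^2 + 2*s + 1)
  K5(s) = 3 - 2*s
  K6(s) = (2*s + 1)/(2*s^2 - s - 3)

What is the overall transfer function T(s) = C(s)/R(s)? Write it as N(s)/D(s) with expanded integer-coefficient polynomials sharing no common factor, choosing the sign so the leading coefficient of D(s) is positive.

[1] add K1, K2 (parallel), giving (1 - 3*s)/(s + 1)
[2] sum the parallel branches K3, K4, giving (-3*s^2 + 4*s + 3)/(3*s^3 + 7*s^2 + 5*s + 1)
[3] cascade (K1+K2), (K3+K4), K5, K6 - this is the overall T(s), already in the required normalized form

Final answer: (-18*s^4 + 21*s^3 + 25*s^2 - s - 3)/(3*s^5 + 13*s^4 + 22*s^3 + 18*s^2 + 7*s + 1)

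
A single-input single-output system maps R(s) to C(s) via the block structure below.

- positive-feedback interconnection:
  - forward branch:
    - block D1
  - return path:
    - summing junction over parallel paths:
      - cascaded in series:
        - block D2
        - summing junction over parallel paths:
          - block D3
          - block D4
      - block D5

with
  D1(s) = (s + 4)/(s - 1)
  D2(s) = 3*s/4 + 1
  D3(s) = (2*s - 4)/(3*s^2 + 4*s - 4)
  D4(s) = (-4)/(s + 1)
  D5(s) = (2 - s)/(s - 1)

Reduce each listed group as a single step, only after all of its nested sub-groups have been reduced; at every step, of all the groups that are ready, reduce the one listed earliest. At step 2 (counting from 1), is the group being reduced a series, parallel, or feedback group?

(1) add D3, D4 (parallel)
(2) combine D2, (D3+D4) in series
(3) sum the parallel branches (D2*(D3+D4)), D5
(4) collapse the loop (D1 forward, ((D2*(D3+D4))+D5) return)
Step 2 collapses a series group.

Answer: series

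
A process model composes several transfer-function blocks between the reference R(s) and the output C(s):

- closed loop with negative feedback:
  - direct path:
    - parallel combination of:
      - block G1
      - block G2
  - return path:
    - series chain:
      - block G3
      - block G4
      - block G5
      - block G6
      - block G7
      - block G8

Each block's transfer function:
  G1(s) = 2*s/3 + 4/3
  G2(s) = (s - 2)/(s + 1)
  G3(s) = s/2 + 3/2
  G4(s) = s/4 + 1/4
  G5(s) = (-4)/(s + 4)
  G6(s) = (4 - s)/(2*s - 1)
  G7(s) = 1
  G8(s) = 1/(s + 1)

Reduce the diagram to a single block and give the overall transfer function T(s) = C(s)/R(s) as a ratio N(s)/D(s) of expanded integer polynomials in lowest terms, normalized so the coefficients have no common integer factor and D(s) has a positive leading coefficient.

Answer: (8*s^4 + 64*s^3 + 102*s^2 - 100*s + 16)/(2*s^4 + 19*s^3 + 19*s^2 - 88*s)

Working:
Step 1. combine G1, G2 in parallel = (2*s^2 + 9*s - 2)/(3*s + 3)
Step 2. combine G3, G4, G5, G6, G7, G8 in series = (s^2 - s - 12)/(4*s^2 + 14*s - 8)
Step 3. collapse the loop ((G1+G2) forward, (G3*G4*G5*G6*G7*G8) return): this yields T(s), and no further normalization is needed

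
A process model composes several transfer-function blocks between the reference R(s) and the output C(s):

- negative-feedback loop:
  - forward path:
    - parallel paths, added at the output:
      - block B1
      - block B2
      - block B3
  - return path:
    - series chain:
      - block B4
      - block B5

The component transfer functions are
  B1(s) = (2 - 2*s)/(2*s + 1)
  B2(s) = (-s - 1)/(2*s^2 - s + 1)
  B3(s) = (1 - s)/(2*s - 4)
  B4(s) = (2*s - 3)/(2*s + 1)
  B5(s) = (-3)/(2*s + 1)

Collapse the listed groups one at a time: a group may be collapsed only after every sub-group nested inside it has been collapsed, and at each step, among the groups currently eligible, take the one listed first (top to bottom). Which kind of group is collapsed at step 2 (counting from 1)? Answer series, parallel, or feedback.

(1) combine B1, B2, B3 in parallel
(2) series reduction of B4, B5
(3) feedback reduction of (B1+B2+B3), (B4*B5)
So the answer for step 2 is series.

Answer: series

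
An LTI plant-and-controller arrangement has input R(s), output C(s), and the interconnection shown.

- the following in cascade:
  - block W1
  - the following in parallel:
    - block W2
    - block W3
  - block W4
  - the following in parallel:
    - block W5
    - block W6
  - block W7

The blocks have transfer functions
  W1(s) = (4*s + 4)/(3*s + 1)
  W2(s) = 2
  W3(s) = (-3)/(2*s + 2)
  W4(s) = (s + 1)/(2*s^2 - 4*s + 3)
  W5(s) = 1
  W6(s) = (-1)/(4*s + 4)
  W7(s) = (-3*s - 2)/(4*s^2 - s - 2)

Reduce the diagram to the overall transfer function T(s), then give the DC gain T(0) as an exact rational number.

Answer: 1/2

Working:
(1) sum the parallel branches W2, W3: (4*s + 1)/(2*s + 2)
(2) combine W5, W6 in parallel: (4*s + 3)/(4*s + 4)
(3) series reduction of W1, (W2+W3), W4, (W5+W6), W7: (-48*s^3 - 80*s^2 - 41*s - 6)/(48*s^5 - 92*s^4 + 36*s^3 + 54*s^2 - 26*s - 12)
Step 3 gives the overall T(s). Then T(0) = -6/(-12) = 1/2.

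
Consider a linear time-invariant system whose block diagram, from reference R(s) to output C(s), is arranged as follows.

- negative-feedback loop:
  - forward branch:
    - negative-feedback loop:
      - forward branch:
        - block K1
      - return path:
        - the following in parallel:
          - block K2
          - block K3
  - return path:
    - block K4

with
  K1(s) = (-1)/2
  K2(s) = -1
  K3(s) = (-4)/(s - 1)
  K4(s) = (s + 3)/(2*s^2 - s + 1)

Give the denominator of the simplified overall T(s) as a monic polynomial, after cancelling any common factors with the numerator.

[1] combine K2, K3 in parallel gives (-s - 3)/(s - 1)
[2] close the feedback loop around K1, (K2+K3) gives (1 - s)/(3*s + 1)
[3] collapse the loop ([K1/(1+K1*(K2+K3))] forward, K4 return) gives (-2*s^3 + 3*s^2 - 2*s + 1)/(6*s^3 - 2*s^2 + 4)
Step 3 gives the fully reduced T(s), with no common factor left to cancel. The denominator's leading coefficient is 6, so divide each of its coefficients by 6 to get the monic form.

Answer: s^3 - s^2/3 + 2/3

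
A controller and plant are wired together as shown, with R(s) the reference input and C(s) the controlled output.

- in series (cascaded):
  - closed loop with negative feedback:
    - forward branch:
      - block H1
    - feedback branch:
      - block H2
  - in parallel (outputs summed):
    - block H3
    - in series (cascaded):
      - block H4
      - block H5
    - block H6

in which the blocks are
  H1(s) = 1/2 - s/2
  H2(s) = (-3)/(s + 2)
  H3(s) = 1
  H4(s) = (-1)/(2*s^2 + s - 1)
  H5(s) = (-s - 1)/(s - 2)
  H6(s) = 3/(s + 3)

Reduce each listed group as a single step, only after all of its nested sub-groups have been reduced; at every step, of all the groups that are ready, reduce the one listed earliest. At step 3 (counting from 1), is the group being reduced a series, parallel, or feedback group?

(1) close the feedback loop around H1, H2
(2) multiply H4, H5 (series)
(3) add H3, (H4*H5), H6 (parallel)
(4) combine [H1/(1+H1*H2)], (H3+(H4*H5)+H6) in series
So the answer for step 3 is parallel.

Hence the answer: parallel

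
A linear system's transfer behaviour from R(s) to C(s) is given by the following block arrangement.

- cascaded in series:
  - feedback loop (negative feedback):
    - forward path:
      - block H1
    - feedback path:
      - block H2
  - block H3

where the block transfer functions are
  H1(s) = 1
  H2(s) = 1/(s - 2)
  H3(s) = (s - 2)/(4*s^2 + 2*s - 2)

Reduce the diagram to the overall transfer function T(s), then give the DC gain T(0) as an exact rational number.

Step 1. close the feedback loop around H1, H2 -> (s - 2)/(s - 1)
Step 2. series reduction of [H1/(1+H1*H2)], H3 -> (s^2 - 4*s + 4)/(4*s^3 - 2*s^2 - 4*s + 2)
Step 2 gives the overall T(s). Then T(0) = 4/2 = 2.

Answer: 2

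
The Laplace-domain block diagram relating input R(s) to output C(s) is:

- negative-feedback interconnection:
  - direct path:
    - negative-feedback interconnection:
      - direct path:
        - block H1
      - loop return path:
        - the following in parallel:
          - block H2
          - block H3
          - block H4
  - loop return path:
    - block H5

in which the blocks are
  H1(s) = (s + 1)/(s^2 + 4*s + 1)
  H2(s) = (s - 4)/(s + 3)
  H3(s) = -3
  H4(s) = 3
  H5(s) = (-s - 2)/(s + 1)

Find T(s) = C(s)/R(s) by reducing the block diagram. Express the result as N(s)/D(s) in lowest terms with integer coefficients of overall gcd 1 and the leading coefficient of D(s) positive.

First reduce the diagram to T(s).

[1] combine H2, H3, H4 in parallel: (s - 4)/(s + 3)
[2] apply the feedback formula to H1, (H2+H3+H4): (s^2 + 4*s + 3)/(s^3 + 8*s^2 + 10*s - 1)
[3] close the feedback loop around [H1/(1+H1*(H2+H3+H4))], H5: this yields T(s), and no further normalization is needed

Answer: (s^2 + 4*s + 3)/(s^3 + 7*s^2 + 5*s - 7)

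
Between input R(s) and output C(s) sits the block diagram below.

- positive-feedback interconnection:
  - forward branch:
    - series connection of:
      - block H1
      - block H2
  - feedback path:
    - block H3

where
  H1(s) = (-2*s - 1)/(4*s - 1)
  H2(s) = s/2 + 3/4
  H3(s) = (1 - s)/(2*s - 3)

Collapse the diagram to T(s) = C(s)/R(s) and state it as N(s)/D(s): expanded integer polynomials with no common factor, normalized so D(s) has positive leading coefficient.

Reducing step by step:

Step 1: combine H1, H2 in series gives (-4*s^2 - 8*s - 3)/(16*s - 4)
Step 2: reduce the feedback loop with forward (H1*H2) and return H3: this yields T(s), and no further normalization is needed

Answer: (8*s^3 + 4*s^2 - 18*s - 9)/(4*s^3 - 28*s^2 + 51*s - 15)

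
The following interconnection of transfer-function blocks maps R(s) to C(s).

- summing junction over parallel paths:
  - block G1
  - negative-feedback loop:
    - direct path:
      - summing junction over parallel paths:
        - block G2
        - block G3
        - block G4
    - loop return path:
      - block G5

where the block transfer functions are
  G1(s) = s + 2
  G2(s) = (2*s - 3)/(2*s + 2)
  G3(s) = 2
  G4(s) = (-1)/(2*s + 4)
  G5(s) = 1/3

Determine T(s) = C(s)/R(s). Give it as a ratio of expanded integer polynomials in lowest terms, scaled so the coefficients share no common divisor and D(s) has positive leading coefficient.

Step 1. sum the parallel branches G2, G3, G4 -> (6*s^2 + 12*s + 1)/(2*s^2 + 6*s + 4)
Step 2. reduce the feedback loop with forward (G2+G3+G4) and return G5 -> (18*s^2 + 36*s + 3)/(12*s^2 + 30*s + 13)
Step 3. parallel reduction of G1, [(G2+G3+G4)/(1+(G2+G3+G4)*G5)], which is the overall transfer function T(s) = C(s)/R(s) in lowest terms

Answer: (12*s^3 + 72*s^2 + 109*s + 29)/(12*s^2 + 30*s + 13)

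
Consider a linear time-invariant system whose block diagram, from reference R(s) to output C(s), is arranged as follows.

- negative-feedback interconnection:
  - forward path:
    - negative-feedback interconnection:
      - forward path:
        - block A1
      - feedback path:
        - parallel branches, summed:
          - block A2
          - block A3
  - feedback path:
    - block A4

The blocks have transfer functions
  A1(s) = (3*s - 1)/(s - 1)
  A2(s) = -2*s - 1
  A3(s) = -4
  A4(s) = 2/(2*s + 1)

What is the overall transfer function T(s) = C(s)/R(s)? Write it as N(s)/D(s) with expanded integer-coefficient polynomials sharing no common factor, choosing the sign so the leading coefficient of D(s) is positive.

[1] combine A2, A3 in parallel = -2*s - 5
[2] close the feedback loop around A1, (A2+A3) = (1 - 3*s)/(6*s^2 + 12*s - 4)
[3] close the feedback loop around [A1/(1+A1*(A2+A3))], A4, which is the overall transfer function T(s) = C(s)/R(s) in lowest terms

Final answer: (-6*s^2 - s + 1)/(12*s^3 + 30*s^2 - 2*s - 2)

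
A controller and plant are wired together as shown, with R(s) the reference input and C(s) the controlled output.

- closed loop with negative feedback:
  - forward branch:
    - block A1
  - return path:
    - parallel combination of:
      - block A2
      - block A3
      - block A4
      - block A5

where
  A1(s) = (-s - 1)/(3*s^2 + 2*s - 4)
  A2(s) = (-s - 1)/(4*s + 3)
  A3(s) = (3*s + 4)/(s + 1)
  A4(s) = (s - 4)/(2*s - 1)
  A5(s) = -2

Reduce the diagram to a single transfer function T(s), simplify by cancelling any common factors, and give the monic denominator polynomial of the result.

1. reduce the parallel group A2, A3, A4, A5: (10*s^3 + 6*s^2 - 24*s - 17)/(8*s^3 + 10*s^2 - s - 3)
2. feedback reduction of A1, (A2+A3+A4+A5): (-8*s^3 - 10*s^2 + s + 3)/(24*s^4 + 12*s^3 - 43*s^2 + 10*s + 29)
Step 2 gives the fully reduced T(s), with no common factor left to cancel. The denominator's leading coefficient is 24, so divide each of its coefficients by 24 to get the monic form.

Hence the answer: s^4 + s^3/2 - 43*s^2/24 + 5*s/12 + 29/24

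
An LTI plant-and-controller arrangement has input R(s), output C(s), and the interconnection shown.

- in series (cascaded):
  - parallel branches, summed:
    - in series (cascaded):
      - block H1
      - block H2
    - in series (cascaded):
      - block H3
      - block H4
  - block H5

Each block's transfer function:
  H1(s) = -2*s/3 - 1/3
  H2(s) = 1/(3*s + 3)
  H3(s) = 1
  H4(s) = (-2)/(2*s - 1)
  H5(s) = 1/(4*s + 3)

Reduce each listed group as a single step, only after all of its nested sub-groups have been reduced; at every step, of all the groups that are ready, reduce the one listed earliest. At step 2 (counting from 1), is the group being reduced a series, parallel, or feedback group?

The answer is series.

Reasoning:
Step 1 - combine H1, H2 in series
Step 2 - cascade H3, H4
Step 3 - add (H1*H2), (H3*H4) (parallel)
Step 4 - cascade ((H1*H2)+(H3*H4)), H5
Step 2: series.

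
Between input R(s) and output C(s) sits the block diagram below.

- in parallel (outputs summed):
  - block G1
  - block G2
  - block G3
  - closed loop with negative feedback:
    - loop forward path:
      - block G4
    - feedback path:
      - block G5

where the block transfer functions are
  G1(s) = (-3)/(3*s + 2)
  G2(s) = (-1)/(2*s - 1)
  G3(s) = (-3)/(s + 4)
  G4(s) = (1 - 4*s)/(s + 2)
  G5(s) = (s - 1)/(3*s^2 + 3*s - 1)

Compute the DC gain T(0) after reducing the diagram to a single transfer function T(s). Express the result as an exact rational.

Step 1: feedback reduction of G4, G5: (-12*s^3 - 9*s^2 + 7*s - 1)/(3*s^3 + 5*s^2 + 10*s - 3)
Step 2: sum the parallel branches G1, G2, G3, [G4/(1+G4*G5)]: (-72*s^6 - 435*s^5 - 456*s^4 - 183*s^3 - 188*s^2 + 156*s - 22)/(18*s^6 + 105*s^5 + 191*s^4 + 218*s^3 - 95*s^2 - 86*s + 24)
The step-2 result is T(s). Setting s = 0: T(0) = -22/24 = -11/12.

Answer: -11/12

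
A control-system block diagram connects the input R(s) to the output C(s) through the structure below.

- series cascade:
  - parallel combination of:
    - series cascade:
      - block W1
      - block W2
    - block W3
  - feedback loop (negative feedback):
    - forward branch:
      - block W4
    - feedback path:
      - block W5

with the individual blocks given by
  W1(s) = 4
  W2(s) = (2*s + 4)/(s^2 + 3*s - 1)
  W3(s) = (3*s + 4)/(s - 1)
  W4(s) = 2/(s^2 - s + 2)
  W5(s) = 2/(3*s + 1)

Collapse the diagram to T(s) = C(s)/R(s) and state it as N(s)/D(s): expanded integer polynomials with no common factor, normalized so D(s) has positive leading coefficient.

1. reduce the series chain W1, W2, giving (8*s + 16)/(s^2 + 3*s - 1)
2. combine (W1*W2), W3 in parallel, giving (3*s^3 + 21*s^2 + 17*s - 20)/(s^3 + 2*s^2 - 4*s + 1)
3. feedback reduction of W4, W5, giving (6*s + 2)/(3*s^3 - 2*s^2 + 5*s + 6)
4. reduce the series chain ((W1*W2)+W3), [W4/(1+W4*W5)], which is the overall transfer function T(s) = C(s)/R(s) in lowest terms

Hence the answer: (18*s^4 + 132*s^3 + 144*s^2 - 86*s - 40)/(3*s^6 + 4*s^5 - 11*s^4 + 27*s^3 - 10*s^2 - 19*s + 6)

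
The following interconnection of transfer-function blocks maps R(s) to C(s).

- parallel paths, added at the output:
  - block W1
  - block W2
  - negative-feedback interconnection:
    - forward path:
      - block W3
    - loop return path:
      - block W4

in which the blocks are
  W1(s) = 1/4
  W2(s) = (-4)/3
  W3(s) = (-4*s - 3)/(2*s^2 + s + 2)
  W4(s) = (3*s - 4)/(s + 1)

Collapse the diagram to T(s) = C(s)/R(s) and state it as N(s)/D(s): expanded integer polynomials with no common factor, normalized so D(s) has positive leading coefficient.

Answer: (-26*s^3 + 69*s^2 - 214*s - 218)/(24*s^3 - 108*s^2 + 120*s + 168)

Working:
(1) close the feedback loop around W3, W4 gives (-4*s^2 - 7*s - 3)/(2*s^3 - 9*s^2 + 10*s + 14)
(2) reduce the parallel group W1, W2, [W3/(1+W3*W4)], which is the overall transfer function T(s) = C(s)/R(s) in lowest terms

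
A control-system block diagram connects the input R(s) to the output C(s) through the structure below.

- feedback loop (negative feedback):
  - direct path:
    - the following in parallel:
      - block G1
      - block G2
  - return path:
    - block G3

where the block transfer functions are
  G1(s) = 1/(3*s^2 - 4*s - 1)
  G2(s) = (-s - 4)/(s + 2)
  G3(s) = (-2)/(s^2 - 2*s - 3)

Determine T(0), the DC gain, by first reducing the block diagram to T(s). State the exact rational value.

Answer: 3

Working:
Step 1: combine G1, G2 in parallel, giving (-3*s^3 - 8*s^2 + 18*s + 6)/(3*s^3 + 2*s^2 - 9*s - 2)
Step 2: collapse the loop ((G1+G2) forward, G3 return), giving (-3*s^5 - 2*s^4 + 43*s^3 - 6*s^2 - 66*s - 18)/(3*s^5 - 4*s^4 - 16*s^3 + 26*s^2 - 5*s - 6)
DC gain: substitute s = 0 into T(s) from step 2: T(0) = -18/(-6) = 3.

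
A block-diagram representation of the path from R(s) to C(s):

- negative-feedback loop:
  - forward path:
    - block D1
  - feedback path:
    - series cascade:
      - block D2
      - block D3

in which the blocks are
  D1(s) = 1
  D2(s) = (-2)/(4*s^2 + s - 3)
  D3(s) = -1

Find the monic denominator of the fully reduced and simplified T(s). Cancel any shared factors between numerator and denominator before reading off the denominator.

The answer is s^2 + s/4 - 1/4.

Reasoning:
(1) cascade D2, D3 = 2/(4*s^2 + s - 3)
(2) apply the feedback formula to D1, (D2*D3) = (4*s^2 + s - 3)/(4*s^2 + s - 1)
The result of step 2 is T(s) in lowest terms. Its denominator has leading coefficient 4; dividing the denominator through by 4 makes it monic.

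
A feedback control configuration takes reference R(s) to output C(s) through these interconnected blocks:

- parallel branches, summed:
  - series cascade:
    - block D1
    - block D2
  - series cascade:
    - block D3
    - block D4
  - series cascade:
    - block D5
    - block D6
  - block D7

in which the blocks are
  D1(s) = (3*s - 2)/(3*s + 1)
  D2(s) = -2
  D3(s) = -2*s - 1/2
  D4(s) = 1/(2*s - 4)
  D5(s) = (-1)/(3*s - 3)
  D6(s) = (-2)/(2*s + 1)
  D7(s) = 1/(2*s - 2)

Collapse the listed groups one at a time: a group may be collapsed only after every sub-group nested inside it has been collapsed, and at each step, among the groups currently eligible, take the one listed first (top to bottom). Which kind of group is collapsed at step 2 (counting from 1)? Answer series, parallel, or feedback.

1. cascade D1, D2
2. combine D3, D4 in series
3. cascade D5, D6
4. parallel reduction of (D1*D2), (D3*D4), (D5*D6), D7
At step 2 the group reduced is series.

Therefore the answer is series.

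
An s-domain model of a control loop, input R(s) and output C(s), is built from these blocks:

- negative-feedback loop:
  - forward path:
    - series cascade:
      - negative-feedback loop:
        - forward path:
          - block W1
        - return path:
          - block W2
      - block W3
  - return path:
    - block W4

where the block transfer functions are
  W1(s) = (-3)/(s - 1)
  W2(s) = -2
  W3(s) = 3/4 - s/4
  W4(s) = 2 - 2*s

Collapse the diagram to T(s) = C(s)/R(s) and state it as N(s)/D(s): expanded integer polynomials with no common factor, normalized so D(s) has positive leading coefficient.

Step 1: feedback reduction of W1, W2 -> (-3)/(s + 5)
Step 2: cascade [W1/(1+W1*W2)], W3 -> (3*s - 9)/(4*s + 20)
Step 3: close the feedback loop around ([W1/(1+W1*W2)]*W3), W4, which is the overall transfer function T(s) = C(s)/R(s) in lowest terms

Final answer: (9 - 3*s)/(6*s^2 - 28*s - 2)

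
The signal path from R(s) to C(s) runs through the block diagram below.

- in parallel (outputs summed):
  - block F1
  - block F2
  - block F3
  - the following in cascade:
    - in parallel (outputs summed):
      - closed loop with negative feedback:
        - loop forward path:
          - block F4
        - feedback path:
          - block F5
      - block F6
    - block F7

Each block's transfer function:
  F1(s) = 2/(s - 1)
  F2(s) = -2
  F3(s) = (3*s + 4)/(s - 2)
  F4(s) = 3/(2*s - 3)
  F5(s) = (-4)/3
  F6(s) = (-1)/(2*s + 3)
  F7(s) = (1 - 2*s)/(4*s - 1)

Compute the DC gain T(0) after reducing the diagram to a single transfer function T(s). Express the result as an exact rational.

(1) reduce the feedback loop with forward F4 and return F5: 3/(2*s - 7)
(2) combine [F4/(1+F4*F5)], F6 in parallel: (4*s + 16)/(4*s^2 - 8*s - 21)
(3) cascade ([F4/(1+F4*F5)]+F6), F7: (-8*s^2 - 28*s + 16)/(16*s^3 - 36*s^2 - 76*s + 21)
(4) reduce the parallel group F1, F2, F3, (([F4/(1+F4*F5)]+F6)*F7): (16*s^5 + 100*s^4 - 596*s^3 - 147*s^2 + 997*s - 220)/(16*s^5 - 84*s^4 + 64*s^3 + 177*s^2 - 215*s + 42)
DC gain: substitute s = 0 into T(s) from step 4: T(0) = -220/42 = -110/21.

Hence the answer: -110/21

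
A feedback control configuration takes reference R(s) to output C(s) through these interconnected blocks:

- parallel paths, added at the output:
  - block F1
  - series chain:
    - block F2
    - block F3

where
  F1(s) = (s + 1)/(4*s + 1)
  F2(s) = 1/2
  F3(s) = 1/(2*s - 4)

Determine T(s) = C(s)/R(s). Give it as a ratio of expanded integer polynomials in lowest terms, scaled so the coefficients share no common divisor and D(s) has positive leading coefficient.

Step 1: cascade F2, F3: 1/(4*s - 8)
Step 2: reduce the parallel group F1, (F2*F3): this yields T(s), and no further normalization is needed

Answer: (4*s^2 - 7)/(16*s^2 - 28*s - 8)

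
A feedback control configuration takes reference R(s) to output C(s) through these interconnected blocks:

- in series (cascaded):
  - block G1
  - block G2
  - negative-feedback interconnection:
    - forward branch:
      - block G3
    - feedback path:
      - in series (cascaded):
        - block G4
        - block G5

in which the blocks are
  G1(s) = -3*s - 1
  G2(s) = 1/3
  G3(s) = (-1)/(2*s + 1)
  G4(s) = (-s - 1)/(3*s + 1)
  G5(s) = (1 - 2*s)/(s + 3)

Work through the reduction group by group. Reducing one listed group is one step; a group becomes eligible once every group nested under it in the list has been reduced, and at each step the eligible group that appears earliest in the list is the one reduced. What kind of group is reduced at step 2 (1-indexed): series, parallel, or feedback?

[1] reduce the series chain G4, G5
[2] feedback reduction of G3, (G4*G5)
[3] cascade G1, G2, [G3/(1+G3*(G4*G5))]
Step 2 collapses a feedback group.

Therefore the answer is feedback.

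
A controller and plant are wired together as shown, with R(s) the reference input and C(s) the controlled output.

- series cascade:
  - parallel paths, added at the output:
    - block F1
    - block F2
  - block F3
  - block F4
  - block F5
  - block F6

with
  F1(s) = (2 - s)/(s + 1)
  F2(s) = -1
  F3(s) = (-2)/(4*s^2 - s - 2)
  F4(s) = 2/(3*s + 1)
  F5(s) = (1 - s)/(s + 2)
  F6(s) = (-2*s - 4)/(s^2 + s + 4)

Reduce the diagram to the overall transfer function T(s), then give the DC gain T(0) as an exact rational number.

Step 1. add F1, F2 (parallel) = (1 - 2*s)/(s + 1)
Step 2. reduce the series chain (F1+F2), F3, F4, F5, F6 = (16*s^2 - 24*s + 8)/(12*s^6 + 25*s^5 + 55*s^4 + 37*s^3 - 35*s^2 - 38*s - 8)
Step 2 gives the overall T(s). Then T(0) = 8/(-8) = -1.

Final answer: -1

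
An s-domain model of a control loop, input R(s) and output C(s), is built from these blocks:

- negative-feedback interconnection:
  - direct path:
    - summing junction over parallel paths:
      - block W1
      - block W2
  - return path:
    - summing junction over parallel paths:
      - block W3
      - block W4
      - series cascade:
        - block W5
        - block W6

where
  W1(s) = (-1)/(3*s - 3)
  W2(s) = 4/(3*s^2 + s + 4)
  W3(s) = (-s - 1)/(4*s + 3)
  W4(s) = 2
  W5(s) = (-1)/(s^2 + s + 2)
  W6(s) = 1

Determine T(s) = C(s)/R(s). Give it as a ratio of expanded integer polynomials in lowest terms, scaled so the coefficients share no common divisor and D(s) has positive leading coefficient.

Answer: (-12*s^5 + 23*s^4 - 20*s^3 - 9*s^2 - 110*s - 96)/(36*s^6 + 18*s^5 + 134*s^4 - 22*s^3 - 69*s^2 - 241*s - 184)

Working:
(1) sum the parallel branches W1, W2: (-3*s^2 + 11*s - 16)/(9*s^3 - 6*s^2 + 9*s - 12)
(2) combine W5, W6 in series: (-1)/(s^2 + s + 2)
(3) sum the parallel branches W3, W4, (W5*W6): (7*s^3 + 12*s^2 + 15*s + 7)/(4*s^3 + 7*s^2 + 11*s + 6)
(4) close the feedback loop around (W1+W2), (W3+W4+(W5*W6)) - this is the overall T(s), already in the required normalized form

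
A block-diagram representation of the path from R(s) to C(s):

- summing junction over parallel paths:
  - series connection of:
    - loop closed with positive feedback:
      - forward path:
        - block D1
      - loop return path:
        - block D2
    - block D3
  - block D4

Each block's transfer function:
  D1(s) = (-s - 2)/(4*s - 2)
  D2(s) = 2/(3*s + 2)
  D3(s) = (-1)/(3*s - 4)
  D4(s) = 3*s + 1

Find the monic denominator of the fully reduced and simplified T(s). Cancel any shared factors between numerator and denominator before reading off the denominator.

(1) reduce the feedback loop with forward D1 and return D2 -> (-3*s^2 - 8*s - 4)/(12*s^2 + 4*s)
(2) multiply [D1/(1-D1*D2)], D3 (series) -> (3*s^2 + 8*s + 4)/(36*s^3 - 36*s^2 - 16*s)
(3) reduce the parallel group ([D1/(1-D1*D2)]*D3), D4 -> (108*s^4 - 72*s^3 - 81*s^2 - 8*s + 4)/(36*s^3 - 36*s^2 - 16*s)
That last expression is T(s), already simplified. Scaling its denominator by 1/36 (the reciprocal of the leading coefficient) yields the monic denominator.

Hence the answer: s^3 - s^2 - 4*s/9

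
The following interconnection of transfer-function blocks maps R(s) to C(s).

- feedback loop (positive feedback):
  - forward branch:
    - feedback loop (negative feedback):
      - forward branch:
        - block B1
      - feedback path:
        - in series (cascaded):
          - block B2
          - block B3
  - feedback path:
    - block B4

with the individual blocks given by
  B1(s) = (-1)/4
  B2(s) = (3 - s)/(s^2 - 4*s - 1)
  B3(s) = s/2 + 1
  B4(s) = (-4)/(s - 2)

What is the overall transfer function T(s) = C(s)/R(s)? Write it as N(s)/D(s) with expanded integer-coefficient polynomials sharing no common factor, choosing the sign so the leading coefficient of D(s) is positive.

Step 1: reduce the series chain B2, B3 gives (-s^2 + s + 6)/(2*s^2 - 8*s - 2)
Step 2: reduce the feedback loop with forward B1 and return (B2*B3) gives (-2*s^2 + 8*s + 2)/(9*s^2 - 33*s - 14)
Step 3: apply the feedback formula to [B1/(1+B1*(B2*B3))], B4 - this is the overall T(s), already in the required normalized form

Hence the answer: (-2*s^3 + 12*s^2 - 14*s - 4)/(9*s^3 - 59*s^2 + 84*s + 36)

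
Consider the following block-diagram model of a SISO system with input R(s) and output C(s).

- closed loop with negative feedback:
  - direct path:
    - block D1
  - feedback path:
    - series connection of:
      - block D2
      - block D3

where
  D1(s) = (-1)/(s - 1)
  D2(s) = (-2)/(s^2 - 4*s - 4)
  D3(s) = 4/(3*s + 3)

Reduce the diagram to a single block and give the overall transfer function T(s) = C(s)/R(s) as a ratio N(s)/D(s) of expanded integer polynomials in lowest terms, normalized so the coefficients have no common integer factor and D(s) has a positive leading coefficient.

(1) reduce the series chain D2, D3 -> (-8)/(3*s^3 - 9*s^2 - 24*s - 12)
(2) reduce the feedback loop with forward D1 and return (D2*D3), which is the overall transfer function T(s) = C(s)/R(s) in lowest terms

Therefore the answer is (-3*s^3 + 9*s^2 + 24*s + 12)/(3*s^4 - 12*s^3 - 15*s^2 + 12*s + 20).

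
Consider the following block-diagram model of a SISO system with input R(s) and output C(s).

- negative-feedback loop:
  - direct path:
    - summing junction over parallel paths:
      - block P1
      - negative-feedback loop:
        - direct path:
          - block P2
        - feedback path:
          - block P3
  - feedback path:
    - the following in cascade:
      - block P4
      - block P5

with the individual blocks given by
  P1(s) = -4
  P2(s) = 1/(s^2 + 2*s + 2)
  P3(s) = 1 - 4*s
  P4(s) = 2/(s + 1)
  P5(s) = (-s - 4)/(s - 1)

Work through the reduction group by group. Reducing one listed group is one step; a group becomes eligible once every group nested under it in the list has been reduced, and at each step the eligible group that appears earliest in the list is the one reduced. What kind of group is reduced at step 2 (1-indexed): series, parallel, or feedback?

Reducing step by step:

(1) reduce the feedback loop with forward P2 and return P3
(2) sum the parallel branches P1, [P2/(1+P2*P3)]
(3) series reduction of P4, P5
(4) collapse the loop ((P1+[P2/(1+P2*P3)]) forward, (P4*P5) return)
So the answer for step 2 is parallel.

Answer: parallel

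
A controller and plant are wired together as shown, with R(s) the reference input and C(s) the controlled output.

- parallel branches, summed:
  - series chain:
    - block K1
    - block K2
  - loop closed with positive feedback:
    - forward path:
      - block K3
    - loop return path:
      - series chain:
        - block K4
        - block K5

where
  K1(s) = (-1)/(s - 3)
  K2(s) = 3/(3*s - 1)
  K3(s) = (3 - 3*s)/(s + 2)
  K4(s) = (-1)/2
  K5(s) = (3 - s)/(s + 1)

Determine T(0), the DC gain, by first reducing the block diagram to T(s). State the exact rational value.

The answer is -7/13.

Reasoning:
1. multiply K1, K2 (series) = (-3)/(3*s^2 - 10*s + 3)
2. reduce the series chain K4, K5 = (s - 3)/(2*s + 2)
3. reduce the feedback loop with forward K3 and return (K4*K5) = (6 - 6*s^2)/(5*s^2 - 6*s + 13)
4. parallel reduction of (K1*K2), [K3/(1-K3*(K4*K5))] = (-18*s^4 + 60*s^3 - 15*s^2 - 42*s - 21)/(15*s^4 - 68*s^3 + 114*s^2 - 148*s + 39)
Evaluating the step-4 result (the overall T(s)) at s = 0 gives T(0) = -21/39 = -7/13.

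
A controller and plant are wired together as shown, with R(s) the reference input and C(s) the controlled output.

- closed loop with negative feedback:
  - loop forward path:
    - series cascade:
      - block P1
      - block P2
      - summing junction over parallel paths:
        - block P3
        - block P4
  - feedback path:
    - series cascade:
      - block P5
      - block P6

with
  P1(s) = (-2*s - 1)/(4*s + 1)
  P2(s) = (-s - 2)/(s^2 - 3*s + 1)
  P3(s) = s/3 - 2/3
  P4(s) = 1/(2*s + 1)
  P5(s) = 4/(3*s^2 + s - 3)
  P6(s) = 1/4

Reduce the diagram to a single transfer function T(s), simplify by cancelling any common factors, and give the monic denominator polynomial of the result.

1. sum the parallel branches P3, P4 -> (2*s^2 - 3*s + 1)/(6*s + 3)
2. multiply P1, P2, (P3+P4) (series) -> (2*s^3 + s^2 - 5*s + 2)/(12*s^3 - 33*s^2 + 3*s + 3)
3. combine P5, P6 in series -> 1/(3*s^2 + s - 3)
4. collapse the loop ((P1*P2*(P3+P4)) forward, (P5*P6) return) -> (6*s^5 + 5*s^4 - 20*s^3 - 2*s^2 + 17*s - 6)/(36*s^5 - 87*s^4 - 58*s^3 + 112*s^2 - 11*s - 7)
That last expression is T(s), already simplified. Scaling its denominator by 1/36 (the reciprocal of the leading coefficient) yields the monic denominator.

Answer: s^5 - 29*s^4/12 - 29*s^3/18 + 28*s^2/9 - 11*s/36 - 7/36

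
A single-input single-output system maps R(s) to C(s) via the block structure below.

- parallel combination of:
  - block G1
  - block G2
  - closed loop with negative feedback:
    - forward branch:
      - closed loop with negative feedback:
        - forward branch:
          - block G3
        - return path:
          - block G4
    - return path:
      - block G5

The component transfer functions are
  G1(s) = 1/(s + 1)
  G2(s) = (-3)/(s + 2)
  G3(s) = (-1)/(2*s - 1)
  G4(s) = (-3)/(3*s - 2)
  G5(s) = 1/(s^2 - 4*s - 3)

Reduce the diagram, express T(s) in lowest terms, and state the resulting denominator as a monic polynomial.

Step 1: apply the feedback formula to G3, G4 -> (2 - 3*s)/(6*s^2 - 7*s + 5)
Step 2: collapse the loop ([G3/(1+G3*G4)] forward, G5 return) -> (-3*s^3 + 14*s^2 + s - 6)/(6*s^4 - 31*s^3 + 15*s^2 - 2*s - 13)
Step 3: sum the parallel branches G1, G2, [[G3/(1+G3*G4)]/(1+[G3/(1+G3*G4)]*G5)] -> (-15*s^5 + 61*s^4 + 38*s^3 + 14*s^2 + 12*s + 1)/(6*s^6 - 13*s^5 - 66*s^4 - 19*s^3 + 11*s^2 - 43*s - 26)
Step 3 gives the fully reduced T(s), with no common factor left to cancel. The denominator's leading coefficient is 6, so divide each of its coefficients by 6 to get the monic form.

Therefore the answer is s^6 - 13*s^5/6 - 11*s^4 - 19*s^3/6 + 11*s^2/6 - 43*s/6 - 13/3.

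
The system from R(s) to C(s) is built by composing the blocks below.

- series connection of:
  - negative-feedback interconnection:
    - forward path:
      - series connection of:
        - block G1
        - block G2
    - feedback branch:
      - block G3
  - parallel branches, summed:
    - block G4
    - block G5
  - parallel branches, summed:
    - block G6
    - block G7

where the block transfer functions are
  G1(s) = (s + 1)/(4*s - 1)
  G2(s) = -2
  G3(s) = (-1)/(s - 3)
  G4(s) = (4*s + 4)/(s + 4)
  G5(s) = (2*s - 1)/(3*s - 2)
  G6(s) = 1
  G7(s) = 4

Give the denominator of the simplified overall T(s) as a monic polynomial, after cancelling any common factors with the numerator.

Answer: s^4 + 7*s^3/12 - 127*s^2/12 + 23*s/2 - 10/3

Working:
Step 1 - reduce the series chain G1, G2 = (-2*s - 2)/(4*s - 1)
Step 2 - feedback reduction of (G1*G2), G3 = (-2*s^2 + 4*s + 6)/(4*s^2 - 11*s + 5)
Step 3 - combine G4, G5 in parallel = (14*s^2 + 11*s - 12)/(3*s^2 + 10*s - 8)
Step 4 - sum the parallel branches G6, G7 = 5
Step 5 - reduce the series chain [(G1*G2)/(1+(G1*G2)*G3)], (G4+G5), (G6+G7) = (-140*s^4 + 170*s^3 + 760*s^2 + 90*s - 360)/(12*s^4 + 7*s^3 - 127*s^2 + 138*s - 40)
That last expression is T(s), already simplified. Scaling its denominator by 1/12 (the reciprocal of the leading coefficient) yields the monic denominator.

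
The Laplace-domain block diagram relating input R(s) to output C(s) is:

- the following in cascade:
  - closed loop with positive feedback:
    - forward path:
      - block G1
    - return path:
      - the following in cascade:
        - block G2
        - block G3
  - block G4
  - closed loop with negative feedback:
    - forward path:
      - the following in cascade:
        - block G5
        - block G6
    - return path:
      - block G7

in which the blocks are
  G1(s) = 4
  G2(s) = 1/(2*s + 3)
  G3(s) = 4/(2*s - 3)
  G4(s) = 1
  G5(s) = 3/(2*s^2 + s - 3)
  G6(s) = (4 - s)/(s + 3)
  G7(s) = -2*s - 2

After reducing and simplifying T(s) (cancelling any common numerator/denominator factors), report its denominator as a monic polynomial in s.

Step 1 - reduce the series chain G2, G3, giving 4/(4*s^2 - 9)
Step 2 - close the feedback loop around G1, (G2*G3), giving (16*s^2 - 36)/(4*s^2 - 25)
Step 3 - series reduction of G5, G6, giving (12 - 3*s)/(2*s^3 + 7*s^2 - 9)
Step 4 - reduce the feedback loop with forward (G5*G6) and return G7, giving (12 - 3*s)/(2*s^3 + 13*s^2 - 18*s - 33)
Step 5 - series reduction of [G1/(1-G1*(G2*G3))], G4, [(G5*G6)/(1+(G5*G6)*G7)], giving (-48*s^3 + 192*s^2 + 108*s - 432)/(8*s^5 + 52*s^4 - 122*s^3 - 457*s^2 + 450*s + 825)
T(s) is the step-5 result (common factors already cancelled). Leading coefficient of the denominator: 8. Divide through by 8 for the monic polynomial.

Final answer: s^5 + 13*s^4/2 - 61*s^3/4 - 457*s^2/8 + 225*s/4 + 825/8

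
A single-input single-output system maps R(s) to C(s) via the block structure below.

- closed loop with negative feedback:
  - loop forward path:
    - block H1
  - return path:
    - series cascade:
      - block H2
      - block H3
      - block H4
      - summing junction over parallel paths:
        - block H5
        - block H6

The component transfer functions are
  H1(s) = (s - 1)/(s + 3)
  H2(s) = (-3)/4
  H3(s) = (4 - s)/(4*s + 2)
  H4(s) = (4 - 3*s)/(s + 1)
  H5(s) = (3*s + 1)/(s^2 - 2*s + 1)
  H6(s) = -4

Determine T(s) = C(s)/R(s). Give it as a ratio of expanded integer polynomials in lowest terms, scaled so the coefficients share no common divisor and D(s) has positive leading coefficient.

First reduce the diagram to T(s).

Step 1: combine H5, H6 in parallel: (-4*s^2 + 11*s - 3)/(s^2 - 2*s + 1)
Step 2: multiply H2, H3, H4, (H5+H6) (series): (36*s^4 - 291*s^3 + 747*s^2 - 672*s + 144)/(16*s^4 - 8*s^3 - 24*s^2 + 8*s + 8)
Step 3: apply the feedback formula to H1, (H2*H3*H4*(H5+H6)) - this is the overall T(s), already in the required normalized form

Answer: (16*s^4 - 8*s^3 - 24*s^2 + 8*s + 8)/(52*s^4 - 235*s^3 + 755*s^2 - 728*s + 120)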